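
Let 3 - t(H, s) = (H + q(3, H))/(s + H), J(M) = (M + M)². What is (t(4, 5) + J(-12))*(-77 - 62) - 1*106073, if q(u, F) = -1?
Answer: -559523/3 ≈ -1.8651e+5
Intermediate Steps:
J(M) = 4*M² (J(M) = (2*M)² = 4*M²)
t(H, s) = 3 - (-1 + H)/(H + s) (t(H, s) = 3 - (H - 1)/(s + H) = 3 - (-1 + H)/(H + s))
(t(4, 5) + J(-12))*(-77 - 62) - 1*106073 = ((1 + 2*4 + 3*5)/(4 + 5) + 4*(-12)²)*(-77 - 62) - 1*106073 = ((1 + 8 + 15)/9 + 4*144)*(-139) - 106073 = ((⅑)*24 + 576)*(-139) - 106073 = (8/3 + 576)*(-139) - 106073 = (1736/3)*(-139) - 106073 = -241304/3 - 106073 = -559523/3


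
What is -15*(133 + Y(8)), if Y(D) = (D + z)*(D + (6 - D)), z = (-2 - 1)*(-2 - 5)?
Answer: -4605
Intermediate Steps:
z = 21 (z = -3*(-7) = 21)
Y(D) = 126 + 6*D (Y(D) = (D + 21)*(D + (6 - D)) = (21 + D)*6 = 126 + 6*D)
-15*(133 + Y(8)) = -15*(133 + (126 + 6*8)) = -15*(133 + (126 + 48)) = -15*(133 + 174) = -15*307 = -4605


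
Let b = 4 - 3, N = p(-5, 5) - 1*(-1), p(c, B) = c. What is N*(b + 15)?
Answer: -64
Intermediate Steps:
N = -4 (N = -5 - 1*(-1) = -5 + 1 = -4)
b = 1
N*(b + 15) = -4*(1 + 15) = -4*16 = -64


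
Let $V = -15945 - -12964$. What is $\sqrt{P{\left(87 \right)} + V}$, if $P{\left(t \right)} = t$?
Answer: $i \sqrt{2894} \approx 53.796 i$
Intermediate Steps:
$V = -2981$ ($V = -15945 + \left(520 + 12444\right) = -15945 + 12964 = -2981$)
$\sqrt{P{\left(87 \right)} + V} = \sqrt{87 - 2981} = \sqrt{-2894} = i \sqrt{2894}$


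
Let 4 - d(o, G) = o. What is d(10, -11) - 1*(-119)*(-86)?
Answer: -10240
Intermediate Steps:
d(o, G) = 4 - o
d(10, -11) - 1*(-119)*(-86) = (4 - 1*10) - 1*(-119)*(-86) = (4 - 10) + 119*(-86) = -6 - 10234 = -10240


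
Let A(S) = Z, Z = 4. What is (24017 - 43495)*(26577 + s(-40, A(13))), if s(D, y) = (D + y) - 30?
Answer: -516381258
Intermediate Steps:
A(S) = 4
s(D, y) = -30 + D + y
(24017 - 43495)*(26577 + s(-40, A(13))) = (24017 - 43495)*(26577 + (-30 - 40 + 4)) = -19478*(26577 - 66) = -19478*26511 = -516381258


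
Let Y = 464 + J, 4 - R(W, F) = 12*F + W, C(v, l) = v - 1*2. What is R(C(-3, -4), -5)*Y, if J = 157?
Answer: 42849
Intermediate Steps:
C(v, l) = -2 + v (C(v, l) = v - 2 = -2 + v)
R(W, F) = 4 - W - 12*F (R(W, F) = 4 - (12*F + W) = 4 - (W + 12*F) = 4 + (-W - 12*F) = 4 - W - 12*F)
Y = 621 (Y = 464 + 157 = 621)
R(C(-3, -4), -5)*Y = (4 - (-2 - 3) - 12*(-5))*621 = (4 - 1*(-5) + 60)*621 = (4 + 5 + 60)*621 = 69*621 = 42849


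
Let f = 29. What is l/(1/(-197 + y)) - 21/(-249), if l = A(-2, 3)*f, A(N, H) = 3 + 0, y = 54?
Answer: -1032596/83 ≈ -12441.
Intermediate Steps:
A(N, H) = 3
l = 87 (l = 3*29 = 87)
l/(1/(-197 + y)) - 21/(-249) = 87/(1/(-197 + 54)) - 21/(-249) = 87/(1/(-143)) - 21*(-1/249) = 87/(-1/143) + 7/83 = 87*(-143) + 7/83 = -12441 + 7/83 = -1032596/83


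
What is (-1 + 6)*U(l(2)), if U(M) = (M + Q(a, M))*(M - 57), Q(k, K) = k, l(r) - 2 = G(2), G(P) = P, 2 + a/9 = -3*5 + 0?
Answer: 39485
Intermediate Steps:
a = -153 (a = -18 + 9*(-3*5 + 0) = -18 + 9*(-15 + 0) = -18 + 9*(-15) = -18 - 135 = -153)
l(r) = 4 (l(r) = 2 + 2 = 4)
U(M) = (-153 + M)*(-57 + M) (U(M) = (M - 153)*(M - 57) = (-153 + M)*(-57 + M))
(-1 + 6)*U(l(2)) = (-1 + 6)*(8721 + 4² - 210*4) = 5*(8721 + 16 - 840) = 5*7897 = 39485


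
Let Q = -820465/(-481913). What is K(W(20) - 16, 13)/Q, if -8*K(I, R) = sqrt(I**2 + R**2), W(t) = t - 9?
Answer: -481913*sqrt(194)/6563720 ≈ -1.0226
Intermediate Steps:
W(t) = -9 + t
K(I, R) = -sqrt(I**2 + R**2)/8
Q = 820465/481913 (Q = -820465*(-1/481913) = 820465/481913 ≈ 1.7025)
K(W(20) - 16, 13)/Q = (-sqrt(((-9 + 20) - 16)**2 + 13**2)/8)/(820465/481913) = -sqrt((11 - 16)**2 + 169)/8*(481913/820465) = -sqrt((-5)**2 + 169)/8*(481913/820465) = -sqrt(25 + 169)/8*(481913/820465) = -sqrt(194)/8*(481913/820465) = -481913*sqrt(194)/6563720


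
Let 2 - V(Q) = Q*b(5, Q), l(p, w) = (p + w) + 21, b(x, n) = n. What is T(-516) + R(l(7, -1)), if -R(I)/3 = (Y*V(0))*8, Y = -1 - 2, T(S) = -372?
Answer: -228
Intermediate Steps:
l(p, w) = 21 + p + w
Y = -3
V(Q) = 2 - Q² (V(Q) = 2 - Q*Q = 2 - Q²)
R(I) = 144 (R(I) = -3*(-3*(2 - 1*0²))*8 = -3*(-3*(2 - 1*0))*8 = -3*(-3*(2 + 0))*8 = -3*(-3*2)*8 = -(-18)*8 = -3*(-48) = 144)
T(-516) + R(l(7, -1)) = -372 + 144 = -228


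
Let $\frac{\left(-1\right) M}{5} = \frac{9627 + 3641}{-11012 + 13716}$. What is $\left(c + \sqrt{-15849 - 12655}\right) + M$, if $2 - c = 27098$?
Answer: $- \frac{18333481}{676} + 2 i \sqrt{7126} \approx -27121.0 + 168.83 i$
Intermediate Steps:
$c = -27096$ ($c = 2 - 27098 = -27096$)
$M = - \frac{16585}{676}$ ($M = - 5 \frac{9627 + 3641}{-11012 + 13716} = - 5 \cdot \frac{13268}{2704} = - 5 \cdot 13268 \cdot \frac{1}{2704} = \left(-5\right) \frac{3317}{676} = - \frac{16585}{676} \approx -24.534$)
$\left(c + \sqrt{-15849 - 12655}\right) + M = \left(-27096 + \sqrt{-15849 - 12655}\right) - \frac{16585}{676} = \left(-27096 + \sqrt{-28504}\right) - \frac{16585}{676} = \left(-27096 + 2 i \sqrt{7126}\right) - \frac{16585}{676} = - \frac{18333481}{676} + 2 i \sqrt{7126}$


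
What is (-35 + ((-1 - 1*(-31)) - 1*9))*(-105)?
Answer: 1470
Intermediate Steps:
(-35 + ((-1 - 1*(-31)) - 1*9))*(-105) = (-35 + ((-1 + 31) - 9))*(-105) = (-35 + (30 - 9))*(-105) = (-35 + 21)*(-105) = -14*(-105) = 1470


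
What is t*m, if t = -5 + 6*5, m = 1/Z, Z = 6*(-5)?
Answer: -⅚ ≈ -0.83333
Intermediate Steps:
Z = -30
m = -1/30 (m = 1/(-30) = -1/30 ≈ -0.033333)
t = 25 (t = -5 + 30 = 25)
t*m = 25*(-1/30) = -⅚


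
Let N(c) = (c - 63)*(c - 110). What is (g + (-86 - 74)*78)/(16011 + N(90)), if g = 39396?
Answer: 8972/5157 ≈ 1.7398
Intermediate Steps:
N(c) = (-110 + c)*(-63 + c) (N(c) = (-63 + c)*(-110 + c) = (-110 + c)*(-63 + c))
(g + (-86 - 74)*78)/(16011 + N(90)) = (39396 + (-86 - 74)*78)/(16011 + (6930 + 90**2 - 173*90)) = (39396 - 160*78)/(16011 + (6930 + 8100 - 15570)) = (39396 - 12480)/(16011 - 540) = 26916/15471 = 26916*(1/15471) = 8972/5157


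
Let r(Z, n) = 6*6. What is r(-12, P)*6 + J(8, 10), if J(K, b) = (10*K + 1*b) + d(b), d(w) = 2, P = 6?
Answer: 308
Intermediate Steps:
J(K, b) = 2 + b + 10*K (J(K, b) = (10*K + 1*b) + 2 = (10*K + b) + 2 = (b + 10*K) + 2 = 2 + b + 10*K)
r(Z, n) = 36
r(-12, P)*6 + J(8, 10) = 36*6 + (2 + 10 + 10*8) = 216 + (2 + 10 + 80) = 216 + 92 = 308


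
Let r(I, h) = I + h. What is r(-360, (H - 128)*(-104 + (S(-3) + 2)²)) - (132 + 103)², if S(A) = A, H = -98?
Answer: -32307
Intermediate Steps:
r(-360, (H - 128)*(-104 + (S(-3) + 2)²)) - (132 + 103)² = (-360 + (-98 - 128)*(-104 + (-3 + 2)²)) - (132 + 103)² = (-360 - 226*(-104 + (-1)²)) - 1*235² = (-360 - 226*(-104 + 1)) - 1*55225 = (-360 - 226*(-103)) - 55225 = (-360 + 23278) - 55225 = 22918 - 55225 = -32307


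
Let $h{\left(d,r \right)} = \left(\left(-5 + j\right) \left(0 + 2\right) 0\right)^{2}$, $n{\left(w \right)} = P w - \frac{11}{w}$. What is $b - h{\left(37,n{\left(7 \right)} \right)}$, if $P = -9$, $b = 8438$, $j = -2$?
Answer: $8438$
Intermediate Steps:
$n{\left(w \right)} = - \frac{11}{w} - 9 w$ ($n{\left(w \right)} = - 9 w - \frac{11}{w} = - \frac{11}{w} - 9 w$)
$h{\left(d,r \right)} = 0$ ($h{\left(d,r \right)} = \left(\left(-5 - 2\right) \left(0 + 2\right) 0\right)^{2} = \left(\left(-7\right) 2 \cdot 0\right)^{2} = \left(\left(-14\right) 0\right)^{2} = 0^{2} = 0$)
$b - h{\left(37,n{\left(7 \right)} \right)} = 8438 - 0 = 8438 + 0 = 8438$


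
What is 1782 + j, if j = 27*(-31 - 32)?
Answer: 81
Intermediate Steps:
j = -1701 (j = 27*(-63) = -1701)
1782 + j = 1782 - 1701 = 81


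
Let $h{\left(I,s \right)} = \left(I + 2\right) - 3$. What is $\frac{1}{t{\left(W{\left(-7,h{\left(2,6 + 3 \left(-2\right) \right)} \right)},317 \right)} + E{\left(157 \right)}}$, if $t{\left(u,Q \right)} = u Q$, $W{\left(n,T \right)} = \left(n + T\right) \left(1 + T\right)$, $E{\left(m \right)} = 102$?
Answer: $- \frac{1}{3702} \approx -0.00027012$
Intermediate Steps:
$h{\left(I,s \right)} = -1 + I$ ($h{\left(I,s \right)} = \left(2 + I\right) - 3 = -1 + I$)
$W{\left(n,T \right)} = \left(1 + T\right) \left(T + n\right)$ ($W{\left(n,T \right)} = \left(T + n\right) \left(1 + T\right) = \left(1 + T\right) \left(T + n\right)$)
$t{\left(u,Q \right)} = Q u$
$\frac{1}{t{\left(W{\left(-7,h{\left(2,6 + 3 \left(-2\right) \right)} \right)},317 \right)} + E{\left(157 \right)}} = \frac{1}{317 \left(\left(-1 + 2\right) - 7 + \left(-1 + 2\right)^{2} + \left(-1 + 2\right) \left(-7\right)\right) + 102} = \frac{1}{317 \left(1 - 7 + 1^{2} + 1 \left(-7\right)\right) + 102} = \frac{1}{317 \left(1 - 7 + 1 - 7\right) + 102} = \frac{1}{317 \left(-12\right) + 102} = \frac{1}{-3804 + 102} = \frac{1}{-3702} = - \frac{1}{3702}$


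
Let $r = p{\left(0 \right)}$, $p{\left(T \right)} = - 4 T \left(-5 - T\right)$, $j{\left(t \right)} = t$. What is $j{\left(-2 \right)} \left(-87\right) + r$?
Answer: $174$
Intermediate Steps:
$p{\left(T \right)} = - 4 T \left(-5 - T\right)$
$r = 0$ ($r = 4 \cdot 0 \left(5 + 0\right) = 4 \cdot 0 \cdot 5 = 0$)
$j{\left(-2 \right)} \left(-87\right) + r = \left(-2\right) \left(-87\right) + 0 = 174 + 0 = 174$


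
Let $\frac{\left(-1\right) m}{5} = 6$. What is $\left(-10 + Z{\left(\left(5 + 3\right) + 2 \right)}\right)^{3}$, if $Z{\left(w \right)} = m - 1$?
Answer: $-68921$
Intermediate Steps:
$m = -30$ ($m = \left(-5\right) 6 = -30$)
$Z{\left(w \right)} = -31$ ($Z{\left(w \right)} = -30 - 1 = -31$)
$\left(-10 + Z{\left(\left(5 + 3\right) + 2 \right)}\right)^{3} = \left(-10 - 31\right)^{3} = \left(-41\right)^{3} = -68921$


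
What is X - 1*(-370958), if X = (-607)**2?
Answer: 739407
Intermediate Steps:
X = 368449
X - 1*(-370958) = 368449 - 1*(-370958) = 368449 + 370958 = 739407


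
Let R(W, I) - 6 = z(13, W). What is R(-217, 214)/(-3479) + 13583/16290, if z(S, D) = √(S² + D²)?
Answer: 47157517/56672910 - √47258/3479 ≈ 0.76961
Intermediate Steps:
z(S, D) = √(D² + S²)
R(W, I) = 6 + √(169 + W²) (R(W, I) = 6 + √(W² + 13²) = 6 + √(W² + 169) = 6 + √(169 + W²))
R(-217, 214)/(-3479) + 13583/16290 = (6 + √(169 + (-217)²))/(-3479) + 13583/16290 = (6 + √(169 + 47089))*(-1/3479) + 13583*(1/16290) = (6 + √47258)*(-1/3479) + 13583/16290 = (-6/3479 - √47258/3479) + 13583/16290 = 47157517/56672910 - √47258/3479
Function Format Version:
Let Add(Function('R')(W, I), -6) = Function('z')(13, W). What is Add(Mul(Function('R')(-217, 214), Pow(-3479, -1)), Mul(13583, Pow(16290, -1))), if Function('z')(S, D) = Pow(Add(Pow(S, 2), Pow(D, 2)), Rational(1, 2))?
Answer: Add(Rational(47157517, 56672910), Mul(Rational(-1, 3479), Pow(47258, Rational(1, 2)))) ≈ 0.76961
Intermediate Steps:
Function('z')(S, D) = Pow(Add(Pow(D, 2), Pow(S, 2)), Rational(1, 2))
Function('R')(W, I) = Add(6, Pow(Add(169, Pow(W, 2)), Rational(1, 2))) (Function('R')(W, I) = Add(6, Pow(Add(Pow(W, 2), Pow(13, 2)), Rational(1, 2))) = Add(6, Pow(Add(Pow(W, 2), 169), Rational(1, 2))) = Add(6, Pow(Add(169, Pow(W, 2)), Rational(1, 2))))
Add(Mul(Function('R')(-217, 214), Pow(-3479, -1)), Mul(13583, Pow(16290, -1))) = Add(Mul(Add(6, Pow(Add(169, Pow(-217, 2)), Rational(1, 2))), Pow(-3479, -1)), Mul(13583, Pow(16290, -1))) = Add(Mul(Add(6, Pow(Add(169, 47089), Rational(1, 2))), Rational(-1, 3479)), Mul(13583, Rational(1, 16290))) = Add(Mul(Add(6, Pow(47258, Rational(1, 2))), Rational(-1, 3479)), Rational(13583, 16290)) = Add(Add(Rational(-6, 3479), Mul(Rational(-1, 3479), Pow(47258, Rational(1, 2)))), Rational(13583, 16290)) = Add(Rational(47157517, 56672910), Mul(Rational(-1, 3479), Pow(47258, Rational(1, 2))))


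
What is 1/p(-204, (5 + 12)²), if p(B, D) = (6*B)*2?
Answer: -1/2448 ≈ -0.00040850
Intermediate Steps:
p(B, D) = 12*B
1/p(-204, (5 + 12)²) = 1/(12*(-204)) = 1/(-2448) = -1/2448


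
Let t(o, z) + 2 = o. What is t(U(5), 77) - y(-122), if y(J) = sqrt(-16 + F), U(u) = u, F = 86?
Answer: 3 - sqrt(70) ≈ -5.3666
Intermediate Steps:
t(o, z) = -2 + o
y(J) = sqrt(70) (y(J) = sqrt(-16 + 86) = sqrt(70))
t(U(5), 77) - y(-122) = (-2 + 5) - sqrt(70) = 3 - sqrt(70)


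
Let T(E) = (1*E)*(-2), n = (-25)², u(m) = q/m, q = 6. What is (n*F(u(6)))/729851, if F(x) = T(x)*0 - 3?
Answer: -1875/729851 ≈ -0.0025690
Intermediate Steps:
u(m) = 6/m
n = 625
T(E) = -2*E (T(E) = E*(-2) = -2*E)
F(x) = -3 (F(x) = -2*x*0 - 3 = 0 - 3 = -3)
(n*F(u(6)))/729851 = (625*(-3))/729851 = -1875*1/729851 = -1875/729851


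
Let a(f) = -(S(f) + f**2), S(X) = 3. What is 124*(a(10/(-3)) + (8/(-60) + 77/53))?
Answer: -3782992/2385 ≈ -1586.2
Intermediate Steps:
a(f) = -3 - f**2 (a(f) = -(3 + f**2) = -3 - f**2)
124*(a(10/(-3)) + (8/(-60) + 77/53)) = 124*((-3 - (10/(-3))**2) + (8/(-60) + 77/53)) = 124*((-3 - (10*(-1/3))**2) + (8*(-1/60) + 77*(1/53))) = 124*((-3 - (-10/3)**2) + (-2/15 + 77/53)) = 124*((-3 - 1*100/9) + 1049/795) = 124*((-3 - 100/9) + 1049/795) = 124*(-127/9 + 1049/795) = 124*(-30508/2385) = -3782992/2385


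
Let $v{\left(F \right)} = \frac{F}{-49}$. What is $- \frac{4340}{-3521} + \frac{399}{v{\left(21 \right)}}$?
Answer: $- \frac{467673}{503} \approx -929.77$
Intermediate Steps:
$v{\left(F \right)} = - \frac{F}{49}$ ($v{\left(F \right)} = F \left(- \frac{1}{49}\right) = - \frac{F}{49}$)
$- \frac{4340}{-3521} + \frac{399}{v{\left(21 \right)}} = - \frac{4340}{-3521} + \frac{399}{\left(- \frac{1}{49}\right) 21} = \left(-4340\right) \left(- \frac{1}{3521}\right) + \frac{399}{- \frac{3}{7}} = \frac{620}{503} + 399 \left(- \frac{7}{3}\right) = \frac{620}{503} - 931 = - \frac{467673}{503}$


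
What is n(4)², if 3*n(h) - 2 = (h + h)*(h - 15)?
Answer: 7396/9 ≈ 821.78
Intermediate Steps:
n(h) = ⅔ + 2*h*(-15 + h)/3 (n(h) = ⅔ + ((h + h)*(h - 15))/3 = ⅔ + ((2*h)*(-15 + h))/3 = ⅔ + (2*h*(-15 + h))/3 = ⅔ + 2*h*(-15 + h)/3)
n(4)² = (⅔ - 10*4 + (⅔)*4²)² = (⅔ - 40 + (⅔)*16)² = (⅔ - 40 + 32/3)² = (-86/3)² = 7396/9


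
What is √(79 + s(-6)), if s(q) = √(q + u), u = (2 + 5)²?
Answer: √(79 + √43) ≈ 9.2497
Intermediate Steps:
u = 49 (u = 7² = 49)
s(q) = √(49 + q) (s(q) = √(q + 49) = √(49 + q))
√(79 + s(-6)) = √(79 + √(49 - 6)) = √(79 + √43)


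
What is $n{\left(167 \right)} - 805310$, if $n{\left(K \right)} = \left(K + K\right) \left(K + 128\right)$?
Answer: $-706780$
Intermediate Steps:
$n{\left(K \right)} = 2 K \left(128 + K\right)$
$n{\left(167 \right)} - 805310 = 2 \cdot 167 \left(128 + 167\right) - 805310 = 2 \cdot 167 \cdot 295 - 805310 = 98530 - 805310 = -706780$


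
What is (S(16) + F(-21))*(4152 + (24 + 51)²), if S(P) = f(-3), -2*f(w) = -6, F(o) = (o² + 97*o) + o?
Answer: -15780078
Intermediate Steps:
F(o) = o² + 98*o
f(w) = 3 (f(w) = -½*(-6) = 3)
S(P) = 3
(S(16) + F(-21))*(4152 + (24 + 51)²) = (3 - 21*(98 - 21))*(4152 + (24 + 51)²) = (3 - 21*77)*(4152 + 75²) = (3 - 1617)*(4152 + 5625) = -1614*9777 = -15780078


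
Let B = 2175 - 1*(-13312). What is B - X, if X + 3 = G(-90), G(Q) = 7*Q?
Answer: 16120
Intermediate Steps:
X = -633 (X = -3 + 7*(-90) = -3 - 630 = -633)
B = 15487 (B = 2175 + 13312 = 15487)
B - X = 15487 - 1*(-633) = 15487 + 633 = 16120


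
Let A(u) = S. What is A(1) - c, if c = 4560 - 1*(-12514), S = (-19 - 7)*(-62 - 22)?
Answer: -14890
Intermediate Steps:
S = 2184 (S = -26*(-84) = 2184)
A(u) = 2184
c = 17074 (c = 4560 + 12514 = 17074)
A(1) - c = 2184 - 1*17074 = 2184 - 17074 = -14890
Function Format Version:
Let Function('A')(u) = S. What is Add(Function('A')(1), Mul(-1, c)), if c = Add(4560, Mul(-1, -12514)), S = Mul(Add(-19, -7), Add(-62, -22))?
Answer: -14890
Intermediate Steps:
S = 2184 (S = Mul(-26, -84) = 2184)
Function('A')(u) = 2184
c = 17074 (c = Add(4560, 12514) = 17074)
Add(Function('A')(1), Mul(-1, c)) = Add(2184, Mul(-1, 17074)) = Add(2184, -17074) = -14890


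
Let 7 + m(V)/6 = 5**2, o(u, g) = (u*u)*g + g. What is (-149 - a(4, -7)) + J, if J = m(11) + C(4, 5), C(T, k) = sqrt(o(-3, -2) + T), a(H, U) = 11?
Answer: -52 + 4*I ≈ -52.0 + 4.0*I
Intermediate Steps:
o(u, g) = g + g*u**2 (o(u, g) = u**2*g + g = g*u**2 + g = g + g*u**2)
m(V) = 108 (m(V) = -42 + 6*5**2 = -42 + 6*25 = -42 + 150 = 108)
C(T, k) = sqrt(-20 + T) (C(T, k) = sqrt(-2*(1 + (-3)**2) + T) = sqrt(-2*(1 + 9) + T) = sqrt(-2*10 + T) = sqrt(-20 + T))
J = 108 + 4*I (J = 108 + sqrt(-20 + 4) = 108 + sqrt(-16) = 108 + 4*I ≈ 108.0 + 4.0*I)
(-149 - a(4, -7)) + J = (-149 - 1*11) + (108 + 4*I) = (-149 - 11) + (108 + 4*I) = -160 + (108 + 4*I) = -52 + 4*I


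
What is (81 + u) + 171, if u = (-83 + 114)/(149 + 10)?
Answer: 40099/159 ≈ 252.20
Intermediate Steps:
u = 31/159 ≈ 0.19497
(81 + u) + 171 = (81 + 31/159) + 171 = 12910/159 + 171 = 40099/159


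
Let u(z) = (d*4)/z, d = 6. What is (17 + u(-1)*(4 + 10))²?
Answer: 101761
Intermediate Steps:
u(z) = 24/z (u(z) = (6*4)/z = 24/z)
(17 + u(-1)*(4 + 10))² = (17 + (24/(-1))*(4 + 10))² = (17 + (24*(-1))*14)² = (17 - 24*14)² = (17 - 336)² = (-319)² = 101761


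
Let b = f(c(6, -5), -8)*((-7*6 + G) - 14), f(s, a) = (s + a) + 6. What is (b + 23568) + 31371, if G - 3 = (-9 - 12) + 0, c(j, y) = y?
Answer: 55457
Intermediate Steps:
f(s, a) = 6 + a + s (f(s, a) = (a + s) + 6 = 6 + a + s)
G = -18 (G = 3 + ((-9 - 12) + 0) = 3 + (-21 + 0) = 3 - 21 = -18)
b = 518 (b = (6 - 8 - 5)*((-7*6 - 18) - 14) = -7*((-42 - 18) - 14) = -7*(-60 - 14) = -7*(-74) = 518)
(b + 23568) + 31371 = (518 + 23568) + 31371 = 24086 + 31371 = 55457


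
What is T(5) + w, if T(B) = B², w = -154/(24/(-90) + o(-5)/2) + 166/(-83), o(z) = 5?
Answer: -3079/67 ≈ -45.955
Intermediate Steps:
w = -4754/67 (w = -154/(24/(-90) + 5/2) + 166/(-83) = -154/(24*(-1/90) + 5*(½)) + 166*(-1/83) = -154/(-4/15 + 5/2) - 2 = -154/67/30 - 2 = -154*30/67 - 2 = -4620/67 - 2 = -4754/67 ≈ -70.955)
T(5) + w = 5² - 4754/67 = 25 - 4754/67 = -3079/67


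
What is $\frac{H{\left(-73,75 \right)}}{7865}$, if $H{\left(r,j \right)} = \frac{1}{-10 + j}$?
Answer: $\frac{1}{511225} \approx 1.9561 \cdot 10^{-6}$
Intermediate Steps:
$\frac{H{\left(-73,75 \right)}}{7865} = \frac{1}{\left(-10 + 75\right) 7865} = \frac{1}{65} \cdot \frac{1}{7865} = \frac{1}{511225}$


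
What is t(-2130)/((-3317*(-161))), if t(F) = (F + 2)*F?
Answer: 647520/76291 ≈ 8.4875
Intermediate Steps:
t(F) = F*(2 + F) (t(F) = (2 + F)*F = F*(2 + F))
t(-2130)/((-3317*(-161))) = (-2130*(2 - 2130))/((-3317*(-161))) = -2130*(-2128)/534037 = 4532640*(1/534037) = 647520/76291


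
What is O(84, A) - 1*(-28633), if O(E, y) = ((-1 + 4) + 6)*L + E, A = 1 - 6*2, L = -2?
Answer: 28699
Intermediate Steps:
A = -11 (A = 1 - 12 = -11)
O(E, y) = -18 + E (O(E, y) = ((-1 + 4) + 6)*(-2) + E = (3 + 6)*(-2) + E = 9*(-2) + E = -18 + E)
O(84, A) - 1*(-28633) = (-18 + 84) - 1*(-28633) = 66 + 28633 = 28699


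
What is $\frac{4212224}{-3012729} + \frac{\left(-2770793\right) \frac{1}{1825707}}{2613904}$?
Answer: $- \frac{2233519987340167641}{1597490457198744368} \approx -1.3981$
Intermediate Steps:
$\frac{4212224}{-3012729} + \frac{\left(-2770793\right) \frac{1}{1825707}}{2613904} = 4212224 \left(- \frac{1}{3012729}\right) + \left(-2770793\right) \frac{1}{1825707} \cdot \frac{1}{2613904} = - \frac{4212224}{3012729} - \frac{2770793}{4772222830128} = - \frac{2233519987340167641}{1597490457198744368}$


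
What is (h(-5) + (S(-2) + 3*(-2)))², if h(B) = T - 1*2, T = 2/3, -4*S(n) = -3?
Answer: 6241/144 ≈ 43.340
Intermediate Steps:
S(n) = ¾ (S(n) = -¼*(-3) = ¾)
T = ⅔ (T = 2*(⅓) = ⅔ ≈ 0.66667)
h(B) = -4/3 (h(B) = ⅔ - 1*2 = ⅔ - 2 = -4/3)
(h(-5) + (S(-2) + 3*(-2)))² = (-4/3 + (¾ + 3*(-2)))² = (-4/3 + (¾ - 6))² = (-4/3 - 21/4)² = (-79/12)² = 6241/144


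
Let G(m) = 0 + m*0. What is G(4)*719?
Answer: 0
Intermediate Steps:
G(m) = 0 (G(m) = 0 + 0 = 0)
G(4)*719 = 0*719 = 0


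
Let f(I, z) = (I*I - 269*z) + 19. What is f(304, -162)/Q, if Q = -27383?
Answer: -136013/27383 ≈ -4.9671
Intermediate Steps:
f(I, z) = 19 + I² - 269*z (f(I, z) = (I² - 269*z) + 19 = 19 + I² - 269*z)
f(304, -162)/Q = (19 + 304² - 269*(-162))/(-27383) = (19 + 92416 + 43578)*(-1/27383) = 136013*(-1/27383) = -136013/27383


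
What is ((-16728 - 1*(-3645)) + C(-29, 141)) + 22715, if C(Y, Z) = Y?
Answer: 9603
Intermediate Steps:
((-16728 - 1*(-3645)) + C(-29, 141)) + 22715 = ((-16728 - 1*(-3645)) - 29) + 22715 = ((-16728 + 3645) - 29) + 22715 = (-13083 - 29) + 22715 = -13112 + 22715 = 9603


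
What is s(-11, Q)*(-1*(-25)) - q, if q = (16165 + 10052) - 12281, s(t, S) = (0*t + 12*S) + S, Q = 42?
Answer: -286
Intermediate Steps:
s(t, S) = 13*S (s(t, S) = (0 + 12*S) + S = 12*S + S = 13*S)
q = 13936 (q = 26217 - 12281 = 13936)
s(-11, Q)*(-1*(-25)) - q = (13*42)*(-1*(-25)) - 1*13936 = 546*25 - 13936 = 13650 - 13936 = -286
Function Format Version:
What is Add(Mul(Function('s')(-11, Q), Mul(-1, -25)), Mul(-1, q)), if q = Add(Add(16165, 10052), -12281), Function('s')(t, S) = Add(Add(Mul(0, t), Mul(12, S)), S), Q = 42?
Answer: -286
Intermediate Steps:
Function('s')(t, S) = Mul(13, S) (Function('s')(t, S) = Add(Add(0, Mul(12, S)), S) = Add(Mul(12, S), S) = Mul(13, S))
q = 13936 (q = Add(26217, -12281) = 13936)
Add(Mul(Function('s')(-11, Q), Mul(-1, -25)), Mul(-1, q)) = Add(Mul(Mul(13, 42), Mul(-1, -25)), Mul(-1, 13936)) = Add(Mul(546, 25), -13936) = Add(13650, -13936) = -286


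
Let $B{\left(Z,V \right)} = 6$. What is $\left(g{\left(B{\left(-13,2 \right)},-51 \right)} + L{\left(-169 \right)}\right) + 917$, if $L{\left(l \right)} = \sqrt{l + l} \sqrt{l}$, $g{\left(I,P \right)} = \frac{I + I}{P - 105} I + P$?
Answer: $\frac{11252}{13} - 169 \sqrt{2} \approx 626.54$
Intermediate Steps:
$g{\left(I,P \right)} = P + \frac{2 I^{2}}{-105 + P}$ ($g{\left(I,P \right)} = \frac{2 I}{-105 + P} I + P = \frac{2 I^{2}}{-105 + P} + P = P + \frac{2 I^{2}}{-105 + P}$)
$L{\left(l \right)} = l \sqrt{2}$ ($L{\left(l \right)} = \sqrt{2 l} \sqrt{l} = \sqrt{2} \sqrt{l} \sqrt{l} = l \sqrt{2}$)
$\left(g{\left(B{\left(-13,2 \right)},-51 \right)} + L{\left(-169 \right)}\right) + 917 = \left(\frac{\left(-51\right)^{2} - -5355 + 2 \cdot 6^{2}}{-105 - 51} - 169 \sqrt{2}\right) + 917 = \left(\frac{2601 + 5355 + 2 \cdot 36}{-156} - 169 \sqrt{2}\right) + 917 = \left(- \frac{2601 + 5355 + 72}{156} - 169 \sqrt{2}\right) + 917 = \left(\left(- \frac{1}{156}\right) 8028 - 169 \sqrt{2}\right) + 917 = \left(- \frac{669}{13} - 169 \sqrt{2}\right) + 917 = \frac{11252}{13} - 169 \sqrt{2}$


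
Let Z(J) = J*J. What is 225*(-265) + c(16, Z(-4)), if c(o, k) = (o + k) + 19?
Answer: -59574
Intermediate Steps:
Z(J) = J**2
c(o, k) = 19 + k + o (c(o, k) = (k + o) + 19 = 19 + k + o)
225*(-265) + c(16, Z(-4)) = 225*(-265) + (19 + (-4)**2 + 16) = -59625 + (19 + 16 + 16) = -59625 + 51 = -59574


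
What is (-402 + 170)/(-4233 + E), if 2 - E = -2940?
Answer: 232/1291 ≈ 0.17971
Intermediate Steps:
E = 2942 (E = 2 - 1*(-2940) = 2 + 2940 = 2942)
(-402 + 170)/(-4233 + E) = (-402 + 170)/(-4233 + 2942) = -232/(-1291) = -232*(-1/1291) = 232/1291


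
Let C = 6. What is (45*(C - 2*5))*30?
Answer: -5400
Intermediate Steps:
(45*(C - 2*5))*30 = (45*(6 - 2*5))*30 = (45*(6 - 10))*30 = (45*(-4))*30 = -180*30 = -5400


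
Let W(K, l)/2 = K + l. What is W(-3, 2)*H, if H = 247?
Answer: -494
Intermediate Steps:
W(K, l) = 2*K + 2*l (W(K, l) = 2*(K + l) = 2*K + 2*l)
W(-3, 2)*H = (2*(-3) + 2*2)*247 = (-6 + 4)*247 = -2*247 = -494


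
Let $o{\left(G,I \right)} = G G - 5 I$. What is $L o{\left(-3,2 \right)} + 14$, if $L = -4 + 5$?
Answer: $13$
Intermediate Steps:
$o{\left(G,I \right)} = G^{2} - 5 I$
$L = 1$
$L o{\left(-3,2 \right)} + 14 = 1 \left(\left(-3\right)^{2} - 10\right) + 14 = 1 \left(9 - 10\right) + 14 = 1 \left(-1\right) + 14 = -1 + 14 = 13$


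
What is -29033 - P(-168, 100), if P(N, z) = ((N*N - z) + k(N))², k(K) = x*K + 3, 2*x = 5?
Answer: -767706882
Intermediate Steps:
x = 5/2 (x = (½)*5 = 5/2 ≈ 2.5000)
k(K) = 3 + 5*K/2 (k(K) = 5*K/2 + 3 = 3 + 5*K/2)
P(N, z) = (3 + N² - z + 5*N/2)² (P(N, z) = ((N*N - z) + (3 + 5*N/2))² = ((N² - z) + (3 + 5*N/2))² = (3 + N² - z + 5*N/2)²)
-29033 - P(-168, 100) = -29033 - (6 - 2*100 + 2*(-168)² + 5*(-168))²/4 = -29033 - (6 - 200 + 2*28224 - 840)²/4 = -29033 - (6 - 200 + 56448 - 840)²/4 = -29033 - 55414²/4 = -29033 - 3070711396/4 = -29033 - 1*767677849 = -29033 - 767677849 = -767706882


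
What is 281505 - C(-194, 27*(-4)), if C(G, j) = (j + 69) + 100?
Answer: 281444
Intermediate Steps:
C(G, j) = 169 + j (C(G, j) = (69 + j) + 100 = 169 + j)
281505 - C(-194, 27*(-4)) = 281505 - (169 + 27*(-4)) = 281505 - (169 - 108) = 281505 - 1*61 = 281505 - 61 = 281444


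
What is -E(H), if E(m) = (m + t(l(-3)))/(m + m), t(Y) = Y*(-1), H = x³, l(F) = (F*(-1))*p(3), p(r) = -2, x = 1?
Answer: -7/2 ≈ -3.5000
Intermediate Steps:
l(F) = 2*F (l(F) = (F*(-1))*(-2) = -F*(-2) = 2*F)
H = 1 (H = 1³ = 1)
t(Y) = -Y
E(m) = (6 + m)/(2*m) (E(m) = (m - 2*(-3))/(m + m) = (m - 1*(-6))/((2*m)) = (m + 6)*(1/(2*m)) = (6 + m)*(1/(2*m)) = (6 + m)/(2*m))
-E(H) = -(6 + 1)/(2*1) = -7/2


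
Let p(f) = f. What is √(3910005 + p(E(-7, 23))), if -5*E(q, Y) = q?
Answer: 4*√6109385/5 ≈ 1977.4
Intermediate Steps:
E(q, Y) = -q/5
√(3910005 + p(E(-7, 23))) = √(3910005 - ⅕*(-7)) = √(3910005 + 7/5) = √(19550032/5) = 4*√6109385/5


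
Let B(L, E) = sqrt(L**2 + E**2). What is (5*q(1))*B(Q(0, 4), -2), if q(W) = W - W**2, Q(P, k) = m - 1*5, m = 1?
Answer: 0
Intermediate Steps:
Q(P, k) = -4 (Q(P, k) = 1 - 1*5 = 1 - 5 = -4)
B(L, E) = sqrt(E**2 + L**2)
(5*q(1))*B(Q(0, 4), -2) = (5*(1*(1 - 1*1)))*sqrt((-2)**2 + (-4)**2) = (5*(1*(1 - 1)))*sqrt(4 + 16) = (5*(1*0))*sqrt(20) = (5*0)*(2*sqrt(5)) = 0*(2*sqrt(5)) = 0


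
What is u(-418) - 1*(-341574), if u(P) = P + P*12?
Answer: 336140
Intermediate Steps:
u(P) = 13*P (u(P) = P + 12*P = 13*P)
u(-418) - 1*(-341574) = 13*(-418) - 1*(-341574) = -5434 + 341574 = 336140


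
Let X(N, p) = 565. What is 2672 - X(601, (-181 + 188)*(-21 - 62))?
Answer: 2107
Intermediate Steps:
2672 - X(601, (-181 + 188)*(-21 - 62)) = 2672 - 1*565 = 2672 - 565 = 2107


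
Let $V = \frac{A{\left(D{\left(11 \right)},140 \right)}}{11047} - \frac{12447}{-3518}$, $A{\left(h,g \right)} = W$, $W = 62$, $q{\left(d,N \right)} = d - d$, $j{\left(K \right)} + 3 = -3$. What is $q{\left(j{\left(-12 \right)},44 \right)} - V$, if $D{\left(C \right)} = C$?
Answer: $- \frac{137720125}{38863346} \approx -3.5437$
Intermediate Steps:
$j{\left(K \right)} = -6$ ($j{\left(K \right)} = -3 - 3 = -6$)
$q{\left(d,N \right)} = 0$
$A{\left(h,g \right)} = 62$
$V = \frac{137720125}{38863346}$ ($V = \frac{62}{11047} - \frac{12447}{-3518} = 62 \cdot \frac{1}{11047} - - \frac{12447}{3518} = \frac{62}{11047} + \frac{12447}{3518} = \frac{137720125}{38863346} \approx 3.5437$)
$q{\left(j{\left(-12 \right)},44 \right)} - V = 0 - \frac{137720125}{38863346} = - \frac{137720125}{38863346}$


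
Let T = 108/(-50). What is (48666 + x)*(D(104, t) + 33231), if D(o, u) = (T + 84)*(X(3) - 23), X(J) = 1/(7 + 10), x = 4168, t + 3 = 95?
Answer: 140805093198/85 ≈ 1.6565e+9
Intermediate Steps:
t = 92 (t = -3 + 95 = 92)
X(J) = 1/17
T = -54/25 (T = 108*(-1/50) = -54/25 ≈ -2.1600)
D(o, u) = -159588/85 (D(o, u) = (-54/25 + 84)*(1/17 - 23) = (2046/25)*(-390/17) = -159588/85)
(48666 + x)*(D(104, t) + 33231) = (48666 + 4168)*(-159588/85 + 33231) = 52834*(2665047/85) = 140805093198/85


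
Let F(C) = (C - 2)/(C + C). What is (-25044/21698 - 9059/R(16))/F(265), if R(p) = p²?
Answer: -26893981595/365220736 ≈ -73.638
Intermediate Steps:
F(C) = (-2 + C)/(2*C) (F(C) = (-2 + C)/((2*C)) = (-2 + C)*(1/(2*C)) = (-2 + C)/(2*C))
(-25044/21698 - 9059/R(16))/F(265) = (-25044/21698 - 9059/(16²))/(((½)*(-2 + 265)/265)) = (-25044*1/21698 - 9059/256)/(((½)*(1/265)*263)) = (-12522/10849 - 9059*1/256)/(263/530) = (-12522/10849 - 9059/256)*(530/263) = -101486723/2777344*530/263 = -26893981595/365220736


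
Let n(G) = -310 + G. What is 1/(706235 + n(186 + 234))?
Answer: 1/706345 ≈ 1.4157e-6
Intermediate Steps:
1/(706235 + n(186 + 234)) = 1/(706235 + (-310 + (186 + 234))) = 1/(706235 + (-310 + 420)) = 1/(706235 + 110) = 1/706345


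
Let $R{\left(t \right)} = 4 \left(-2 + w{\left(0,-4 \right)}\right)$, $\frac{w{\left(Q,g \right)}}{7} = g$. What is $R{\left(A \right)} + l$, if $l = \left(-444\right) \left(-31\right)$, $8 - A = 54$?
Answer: $13644$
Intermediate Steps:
$A = -46$ ($A = 8 - 54 = -46$)
$w{\left(Q,g \right)} = 7 g$
$R{\left(t \right)} = -120$ ($R{\left(t \right)} = 4 \left(-2 + 7 \left(-4\right)\right) = 4 \left(-2 - 28\right) = 4 \left(-30\right) = -120$)
$l = 13764$
$R{\left(A \right)} + l = -120 + 13764 = 13644$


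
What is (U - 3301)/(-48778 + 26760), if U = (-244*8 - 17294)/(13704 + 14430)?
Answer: 23222395/154863603 ≈ 0.14995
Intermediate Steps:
U = -9623/14067 (U = (-1952 - 17294)/28134 = -19246*1/28134 = -9623/14067 ≈ -0.68408)
(U - 3301)/(-48778 + 26760) = (-9623/14067 - 3301)/(-48778 + 26760) = -46444790/14067/(-22018) = -46444790/14067*(-1/22018) = 23222395/154863603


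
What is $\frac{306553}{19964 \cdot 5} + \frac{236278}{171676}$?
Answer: $\frac{19053265697}{4284174580} \approx 4.4474$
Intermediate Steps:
$\frac{306553}{19964 \cdot 5} + \frac{236278}{171676} = \frac{306553}{99820} + 236278 \cdot \frac{1}{171676} = 306553 \cdot \frac{1}{99820} + \frac{118139}{85838} = \frac{306553}{99820} + \frac{118139}{85838} = \frac{19053265697}{4284174580}$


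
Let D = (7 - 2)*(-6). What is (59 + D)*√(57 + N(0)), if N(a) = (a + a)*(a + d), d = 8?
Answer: 29*√57 ≈ 218.95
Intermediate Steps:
D = -30 (D = 5*(-6) = -30)
N(a) = 2*a*(8 + a) (N(a) = (a + a)*(a + 8) = (2*a)*(8 + a) = 2*a*(8 + a))
(59 + D)*√(57 + N(0)) = (59 - 30)*√(57 + 2*0*(8 + 0)) = 29*√(57 + 2*0*8) = 29*√(57 + 0) = 29*√57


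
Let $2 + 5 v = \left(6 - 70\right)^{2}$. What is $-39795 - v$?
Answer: $- \frac{203069}{5} \approx -40614.0$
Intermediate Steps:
$v = \frac{4094}{5}$ ($v = - \frac{2}{5} + \frac{\left(6 - 70\right)^{2}}{5} = - \frac{2}{5} + \frac{\left(-64\right)^{2}}{5} = - \frac{2}{5} + \frac{1}{5} \cdot 4096 = - \frac{2}{5} + \frac{4096}{5} = \frac{4094}{5} \approx 818.8$)
$-39795 - v = -39795 - \frac{4094}{5} = - \frac{203069}{5}$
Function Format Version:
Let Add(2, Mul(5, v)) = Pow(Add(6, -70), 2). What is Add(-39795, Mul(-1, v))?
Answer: Rational(-203069, 5) ≈ -40614.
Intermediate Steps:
v = Rational(4094, 5) (v = Add(Rational(-2, 5), Mul(Rational(1, 5), Pow(Add(6, -70), 2))) = Add(Rational(-2, 5), Mul(Rational(1, 5), Pow(-64, 2))) = Add(Rational(-2, 5), Mul(Rational(1, 5), 4096)) = Add(Rational(-2, 5), Rational(4096, 5)) = Rational(4094, 5) ≈ 818.80)
Add(-39795, Mul(-1, v)) = Add(-39795, Mul(-1, Rational(4094, 5))) = Add(-39795, Rational(-4094, 5)) = Rational(-203069, 5)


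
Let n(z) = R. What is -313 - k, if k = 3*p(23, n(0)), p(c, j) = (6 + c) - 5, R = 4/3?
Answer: -385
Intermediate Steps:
R = 4/3 (R = 4*(⅓) = 4/3 ≈ 1.3333)
n(z) = 4/3
p(c, j) = 1 + c
k = 72 (k = 3*(1 + 23) = 3*24 = 72)
-313 - k = -313 - 1*72 = -313 - 72 = -385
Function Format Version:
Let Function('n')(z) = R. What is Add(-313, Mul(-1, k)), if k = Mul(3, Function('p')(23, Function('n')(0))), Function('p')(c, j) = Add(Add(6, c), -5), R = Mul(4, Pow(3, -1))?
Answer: -385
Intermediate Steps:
R = Rational(4, 3) (R = Mul(4, Rational(1, 3)) = Rational(4, 3) ≈ 1.3333)
Function('n')(z) = Rational(4, 3)
Function('p')(c, j) = Add(1, c)
k = 72 (k = Mul(3, Add(1, 23)) = Mul(3, 24) = 72)
Add(-313, Mul(-1, k)) = Add(-313, Mul(-1, 72)) = Add(-313, -72) = -385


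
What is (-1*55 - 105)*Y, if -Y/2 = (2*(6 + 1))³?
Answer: 878080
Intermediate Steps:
Y = -5488 (Y = -2*8*(6 + 1)³ = -2*(2*7)³ = -2*14³ = -2*2744 = -5488)
(-1*55 - 105)*Y = (-1*55 - 105)*(-5488) = (-55 - 105)*(-5488) = -160*(-5488) = 878080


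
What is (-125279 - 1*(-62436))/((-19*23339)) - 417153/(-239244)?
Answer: 66672518055/35363532868 ≈ 1.8853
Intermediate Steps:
(-125279 - 1*(-62436))/((-19*23339)) - 417153/(-239244) = (-125279 + 62436)/(-443441) - 417153*(-1/239244) = -62843*(-1/443441) + 139051/79748 = 62843/443441 + 139051/79748 = 66672518055/35363532868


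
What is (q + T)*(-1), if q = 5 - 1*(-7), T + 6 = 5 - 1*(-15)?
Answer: -26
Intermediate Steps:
T = 14 (T = -6 + (5 - 1*(-15)) = -6 + (5 + 15) = -6 + 20 = 14)
q = 12 (q = 5 + 7 = 12)
(q + T)*(-1) = (12 + 14)*(-1) = 26*(-1) = -26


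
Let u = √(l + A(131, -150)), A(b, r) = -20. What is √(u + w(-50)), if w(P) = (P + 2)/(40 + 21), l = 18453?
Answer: √(-2928 + 3721*√18433)/61 ≈ 11.618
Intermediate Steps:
u = √18433 (u = √(18453 - 20) = √18433 ≈ 135.77)
w(P) = 2/61 + P/61 (w(P) = (2 + P)/61 = (2 + P)*(1/61) = 2/61 + P/61)
√(u + w(-50)) = √(√18433 + (2/61 + (1/61)*(-50))) = √(√18433 + (2/61 - 50/61)) = √(√18433 - 48/61) = √(-48/61 + √18433)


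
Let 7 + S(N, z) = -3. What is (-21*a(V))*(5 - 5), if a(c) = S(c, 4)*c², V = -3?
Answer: 0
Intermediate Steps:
S(N, z) = -10 (S(N, z) = -7 - 3 = -10)
a(c) = -10*c²
(-21*a(V))*(5 - 5) = (-(-210)*(-3)²)*(5 - 5) = -(-210)*9*0 = -21*(-90)*0 = 1890*0 = 0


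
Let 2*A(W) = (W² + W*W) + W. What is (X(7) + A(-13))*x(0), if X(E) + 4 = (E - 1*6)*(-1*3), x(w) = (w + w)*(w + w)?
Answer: 0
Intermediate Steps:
x(w) = 4*w² (x(w) = (2*w)*(2*w) = 4*w²)
A(W) = W² + W/2 (A(W) = ((W² + W*W) + W)/2 = ((W² + W²) + W)/2 = (2*W² + W)/2 = (W + 2*W²)/2 = W² + W/2)
X(E) = 14 - 3*E (X(E) = -4 + (E - 1*6)*(-1*3) = -4 + (E - 6)*(-3) = -4 + (-6 + E)*(-3) = -4 + (18 - 3*E) = 14 - 3*E)
(X(7) + A(-13))*x(0) = ((14 - 3*7) - 13*(½ - 13))*(4*0²) = ((14 - 21) - 13*(-25/2))*(4*0) = (-7 + 325/2)*0 = (311/2)*0 = 0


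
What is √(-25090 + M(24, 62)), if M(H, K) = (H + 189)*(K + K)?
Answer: √1322 ≈ 36.359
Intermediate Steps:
M(H, K) = 2*K*(189 + H) (M(H, K) = (189 + H)*(2*K) = 2*K*(189 + H))
√(-25090 + M(24, 62)) = √(-25090 + 2*62*(189 + 24)) = √(-25090 + 2*62*213) = √(-25090 + 26412) = √1322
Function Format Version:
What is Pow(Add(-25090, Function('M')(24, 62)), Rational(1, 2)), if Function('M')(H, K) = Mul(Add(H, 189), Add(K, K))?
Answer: Pow(1322, Rational(1, 2)) ≈ 36.359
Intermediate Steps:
Function('M')(H, K) = Mul(2, K, Add(189, H)) (Function('M')(H, K) = Mul(Add(189, H), Mul(2, K)) = Mul(2, K, Add(189, H)))
Pow(Add(-25090, Function('M')(24, 62)), Rational(1, 2)) = Pow(Add(-25090, Mul(2, 62, Add(189, 24))), Rational(1, 2)) = Pow(Add(-25090, Mul(2, 62, 213)), Rational(1, 2)) = Pow(Add(-25090, 26412), Rational(1, 2)) = Pow(1322, Rational(1, 2))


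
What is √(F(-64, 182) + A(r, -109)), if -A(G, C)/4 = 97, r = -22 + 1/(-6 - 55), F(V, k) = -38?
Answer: I*√426 ≈ 20.64*I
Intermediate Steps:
r = -1343/61 (r = -22 + 1/(-61) = -22 - 1/61 = -1343/61 ≈ -22.016)
A(G, C) = -388 (A(G, C) = -4*97 = -388)
√(F(-64, 182) + A(r, -109)) = √(-38 - 388) = √(-426) = I*√426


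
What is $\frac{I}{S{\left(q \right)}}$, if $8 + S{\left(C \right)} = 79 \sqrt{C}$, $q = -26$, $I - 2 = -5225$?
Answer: $\frac{6964}{27055} + \frac{137539 i \sqrt{26}}{54110} \approx 0.2574 + 12.961 i$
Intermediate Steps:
$I = -5223$ ($I = 2 - 5225 = -5223$)
$S{\left(C \right)} = -8 + 79 \sqrt{C}$
$\frac{I}{S{\left(q \right)}} = - \frac{5223}{-8 + 79 \sqrt{-26}} = - \frac{5223}{-8 + 79 i \sqrt{26}}$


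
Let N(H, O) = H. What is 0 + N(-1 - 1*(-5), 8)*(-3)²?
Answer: 36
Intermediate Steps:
0 + N(-1 - 1*(-5), 8)*(-3)² = 0 + (-1 - 1*(-5))*(-3)² = 0 + (-1 + 5)*9 = 0 + 4*9 = 0 + 36 = 36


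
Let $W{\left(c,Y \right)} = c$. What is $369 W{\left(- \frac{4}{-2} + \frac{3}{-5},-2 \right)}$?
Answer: $\frac{2583}{5} \approx 516.6$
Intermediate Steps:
$369 W{\left(- \frac{4}{-2} + \frac{3}{-5},-2 \right)} = 369 \left(- \frac{4}{-2} + \frac{3}{-5}\right) = 369 \left(\left(-4\right) \left(- \frac{1}{2}\right) + 3 \left(- \frac{1}{5}\right)\right) = 369 \left(2 - \frac{3}{5}\right) = 369 \cdot \frac{7}{5} = \frac{2583}{5}$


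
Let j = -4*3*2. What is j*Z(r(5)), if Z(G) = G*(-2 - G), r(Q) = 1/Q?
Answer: 264/25 ≈ 10.560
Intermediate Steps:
j = -24 (j = -12*2 = -24)
j*Z(r(5)) = -(-24)*(2 + 1/5)/5 = -(-24)*11/(5*5) = -24*(-11/25) = 264/25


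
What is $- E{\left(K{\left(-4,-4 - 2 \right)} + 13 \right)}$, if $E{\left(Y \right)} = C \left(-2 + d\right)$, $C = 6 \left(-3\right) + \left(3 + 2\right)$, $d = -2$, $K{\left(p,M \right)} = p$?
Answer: $-52$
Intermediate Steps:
$C = -13$ ($C = -18 + 5 = -13$)
$E{\left(Y \right)} = 52$ ($E{\left(Y \right)} = - 13 \left(-2 - 2\right) = \left(-13\right) \left(-4\right) = 52$)
$- E{\left(K{\left(-4,-4 - 2 \right)} + 13 \right)} = \left(-1\right) 52 = -52$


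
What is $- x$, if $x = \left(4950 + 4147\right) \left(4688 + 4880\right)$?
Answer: $-87040096$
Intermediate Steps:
$x = 87040096$ ($x = 9097 \cdot 9568 = 87040096$)
$- x = \left(-1\right) 87040096 = -87040096$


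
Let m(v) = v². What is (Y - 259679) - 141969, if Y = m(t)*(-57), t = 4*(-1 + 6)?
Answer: -424448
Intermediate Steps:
t = 20 (t = 4*5 = 20)
Y = -22800 (Y = 20²*(-57) = 400*(-57) = -22800)
(Y - 259679) - 141969 = (-22800 - 259679) - 141969 = -282479 - 141969 = -424448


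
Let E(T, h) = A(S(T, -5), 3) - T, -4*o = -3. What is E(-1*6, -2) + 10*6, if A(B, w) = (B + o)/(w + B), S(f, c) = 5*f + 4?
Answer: 6173/92 ≈ 67.098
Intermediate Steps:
o = 3/4 (o = -1/4*(-3) = 3/4 ≈ 0.75000)
S(f, c) = 4 + 5*f
A(B, w) = (3/4 + B)/(B + w) (A(B, w) = (B + 3/4)/(w + B) = (3/4 + B)/(B + w))
E(T, h) = -T + (19/4 + 5*T)/(7 + 5*T) (E(T, h) = (3/4 + (4 + 5*T))/((4 + 5*T) + 3) - T = (19/4 + 5*T)/(7 + 5*T) - T = -T + (19/4 + 5*T)/(7 + 5*T))
E(-1*6, -2) + 10*6 = (19 - 20*(-1*6)**2 - (-8)*6)/(4*(7 + 5*(-1*6))) + 10*6 = (19 - 20*(-6)**2 - 8*(-6))/(4*(7 + 5*(-6))) + 60 = (19 - 20*36 + 48)/(4*(7 - 30)) + 60 = (1/4)*(19 - 720 + 48)/(-23) + 60 = (1/4)*(-1/23)*(-653) + 60 = 653/92 + 60 = 6173/92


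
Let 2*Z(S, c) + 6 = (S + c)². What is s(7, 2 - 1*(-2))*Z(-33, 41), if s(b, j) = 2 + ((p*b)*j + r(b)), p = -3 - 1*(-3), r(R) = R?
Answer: 261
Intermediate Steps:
p = 0 (p = -3 + 3 = 0)
Z(S, c) = -3 + (S + c)²/2
s(b, j) = 2 + b (s(b, j) = 2 + ((0*b)*j + b) = 2 + (0*j + b) = 2 + (0 + b) = 2 + b)
s(7, 2 - 1*(-2))*Z(-33, 41) = (2 + 7)*(-3 + (-33 + 41)²/2) = 9*(-3 + (½)*8²) = 9*(-3 + (½)*64) = 9*(-3 + 32) = 9*29 = 261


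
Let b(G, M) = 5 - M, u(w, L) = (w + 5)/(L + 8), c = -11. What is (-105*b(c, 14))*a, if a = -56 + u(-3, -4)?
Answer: -104895/2 ≈ -52448.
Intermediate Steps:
u(w, L) = (5 + w)/(8 + L)
a = -111/2 (a = -56 + (5 - 3)/(8 - 4) = -56 + 2/4 = -56 + (¼)*2 = -56 + ½ = -111/2 ≈ -55.500)
(-105*b(c, 14))*a = -105*(5 - 1*14)*(-111/2) = -105*(5 - 14)*(-111/2) = -105*(-9)*(-111/2) = 945*(-111/2) = -104895/2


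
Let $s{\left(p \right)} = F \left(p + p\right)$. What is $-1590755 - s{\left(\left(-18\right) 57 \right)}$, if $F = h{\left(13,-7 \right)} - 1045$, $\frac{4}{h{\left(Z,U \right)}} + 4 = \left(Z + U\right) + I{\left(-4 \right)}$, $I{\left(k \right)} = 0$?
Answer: $-3730991$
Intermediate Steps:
$h{\left(Z,U \right)} = \frac{4}{-4 + U + Z}$ ($h{\left(Z,U \right)} = \frac{4}{-4 + \left(\left(Z + U\right) + 0\right)} = \frac{4}{-4 + \left(\left(U + Z\right) + 0\right)} = \frac{4}{-4 + \left(U + Z\right)} = \frac{4}{-4 + U + Z}$)
$F = -1043$ ($F = \frac{4}{-4 - 7 + 13} - 1045 = \frac{4}{2} - 1045 = 4 \cdot \frac{1}{2} - 1045 = 2 - 1045 = -1043$)
$s{\left(p \right)} = - 2086 p$ ($s{\left(p \right)} = - 1043 \left(p + p\right) = - 1043 \cdot 2 p = - 2086 p$)
$-1590755 - s{\left(\left(-18\right) 57 \right)} = -1590755 - - 2086 \left(\left(-18\right) 57\right) = -1590755 - \left(-2086\right) \left(-1026\right) = -1590755 - 2140236 = -3730991$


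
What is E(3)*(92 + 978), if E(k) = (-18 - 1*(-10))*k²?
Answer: -77040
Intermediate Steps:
E(k) = -8*k² (E(k) = (-18 + 10)*k² = -8*k²)
E(3)*(92 + 978) = (-8*3²)*(92 + 978) = -8*9*1070 = -72*1070 = -77040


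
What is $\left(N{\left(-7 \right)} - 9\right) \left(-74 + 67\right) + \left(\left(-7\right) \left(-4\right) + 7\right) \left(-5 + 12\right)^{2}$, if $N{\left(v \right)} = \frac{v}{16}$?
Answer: $\frac{28497}{16} \approx 1781.1$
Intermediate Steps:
$N{\left(v \right)} = \frac{v}{16}$ ($N{\left(v \right)} = v \frac{1}{16} = \frac{v}{16}$)
$\left(N{\left(-7 \right)} - 9\right) \left(-74 + 67\right) + \left(\left(-7\right) \left(-4\right) + 7\right) \left(-5 + 12\right)^{2} = \left(\frac{1}{16} \left(-7\right) - 9\right) \left(-74 + 67\right) + \left(\left(-7\right) \left(-4\right) + 7\right) \left(-5 + 12\right)^{2} = \left(- \frac{7}{16} - 9\right) \left(-7\right) + \left(28 + 7\right) 7^{2} = \left(- \frac{151}{16}\right) \left(-7\right) + 35 \cdot 49 = \frac{1057}{16} + 1715 = \frac{28497}{16}$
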